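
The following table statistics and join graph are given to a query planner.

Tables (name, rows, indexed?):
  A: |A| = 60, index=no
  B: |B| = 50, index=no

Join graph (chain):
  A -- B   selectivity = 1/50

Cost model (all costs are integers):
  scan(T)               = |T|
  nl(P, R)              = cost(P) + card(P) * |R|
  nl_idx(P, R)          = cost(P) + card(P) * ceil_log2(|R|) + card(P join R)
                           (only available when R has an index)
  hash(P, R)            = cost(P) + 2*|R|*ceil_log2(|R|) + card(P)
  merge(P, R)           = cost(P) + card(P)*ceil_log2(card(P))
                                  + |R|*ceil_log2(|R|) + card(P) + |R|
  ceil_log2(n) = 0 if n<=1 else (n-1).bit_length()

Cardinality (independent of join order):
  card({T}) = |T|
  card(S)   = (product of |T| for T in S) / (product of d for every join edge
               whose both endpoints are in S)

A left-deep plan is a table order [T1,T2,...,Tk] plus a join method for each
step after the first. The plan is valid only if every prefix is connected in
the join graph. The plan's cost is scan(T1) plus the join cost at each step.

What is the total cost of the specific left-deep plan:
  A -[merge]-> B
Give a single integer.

step 1: scan A: cost=60, card=60
step 2: join B via merge
    card(P join B) = 60*50/(50) = 60
    cost = 60 + 60*6 + 50*6 + 60 + 50 = 830

830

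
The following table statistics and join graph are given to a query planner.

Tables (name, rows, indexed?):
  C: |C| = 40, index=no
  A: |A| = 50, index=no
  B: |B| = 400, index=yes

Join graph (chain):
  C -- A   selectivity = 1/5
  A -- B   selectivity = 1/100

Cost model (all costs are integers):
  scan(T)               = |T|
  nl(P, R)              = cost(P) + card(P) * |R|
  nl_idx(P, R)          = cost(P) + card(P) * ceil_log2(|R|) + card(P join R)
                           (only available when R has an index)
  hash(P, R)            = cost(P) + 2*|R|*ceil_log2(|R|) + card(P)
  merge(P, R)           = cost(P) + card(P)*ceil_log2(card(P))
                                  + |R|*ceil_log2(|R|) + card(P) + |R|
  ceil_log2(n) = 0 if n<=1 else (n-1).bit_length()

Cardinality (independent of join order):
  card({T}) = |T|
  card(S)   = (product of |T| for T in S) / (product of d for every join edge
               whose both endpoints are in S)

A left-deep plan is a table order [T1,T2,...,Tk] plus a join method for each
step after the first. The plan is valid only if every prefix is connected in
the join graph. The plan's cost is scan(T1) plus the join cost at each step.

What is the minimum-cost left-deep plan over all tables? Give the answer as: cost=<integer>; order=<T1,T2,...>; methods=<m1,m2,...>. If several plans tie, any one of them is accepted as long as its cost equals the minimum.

cost=1380; order=A,B,C; methods=nl_idx,hash

Selinger DP (subsets sized 1..n):
  {C}: scan cost=40, card=40
  {A}: scan cost=50, card=50
  {B}: scan cost=400, card=400
  {AC}: card=400; try (C,hash)→580, (A,merge)→670, (C,merge)→680, (A,hash)→680, (A,nl)→2040, (C,nl)→2050; best=580 via (C,hash)
  {AB}: card=200; try (B,nl_idx)→700, (A,hash)→1400, (B,merge)→4400, (A,merge)→4750, (B,hash)→7300, (B,nl)→20050 …(+1); best=700 via (B,nl_idx)
  {ABC}: card=1600; try (C,hash)→1380, (C,merge)→2780, (B,nl_idx)→5780, (B,hash)→8180, (B,merge)→8580, (C,nl)→8700 …(+1); best=1380 via (C,hash)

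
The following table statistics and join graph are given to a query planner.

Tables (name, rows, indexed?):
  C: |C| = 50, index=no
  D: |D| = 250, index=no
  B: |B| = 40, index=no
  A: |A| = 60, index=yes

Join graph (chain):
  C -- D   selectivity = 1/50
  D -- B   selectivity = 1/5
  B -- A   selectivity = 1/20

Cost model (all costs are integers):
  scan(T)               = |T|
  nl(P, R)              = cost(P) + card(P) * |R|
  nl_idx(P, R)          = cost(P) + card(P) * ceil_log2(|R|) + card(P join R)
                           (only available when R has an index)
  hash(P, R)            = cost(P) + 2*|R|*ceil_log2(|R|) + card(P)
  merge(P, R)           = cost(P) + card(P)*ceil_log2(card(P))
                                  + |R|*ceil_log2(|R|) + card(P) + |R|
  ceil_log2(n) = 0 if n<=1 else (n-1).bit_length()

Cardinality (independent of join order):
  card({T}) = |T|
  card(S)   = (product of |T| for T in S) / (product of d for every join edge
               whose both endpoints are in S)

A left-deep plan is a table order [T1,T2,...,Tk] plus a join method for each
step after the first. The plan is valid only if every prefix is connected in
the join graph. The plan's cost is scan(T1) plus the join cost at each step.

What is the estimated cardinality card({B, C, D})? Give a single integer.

2000

Tables in S: B(40), C(50), D(250)
Edges inside S: C-D(d=50), D-B(d=5)
numerator = 40 * 50 * 250 = 500000
denominator = 50 * 5 = 250
card(S) = 500000 / 250 = 2000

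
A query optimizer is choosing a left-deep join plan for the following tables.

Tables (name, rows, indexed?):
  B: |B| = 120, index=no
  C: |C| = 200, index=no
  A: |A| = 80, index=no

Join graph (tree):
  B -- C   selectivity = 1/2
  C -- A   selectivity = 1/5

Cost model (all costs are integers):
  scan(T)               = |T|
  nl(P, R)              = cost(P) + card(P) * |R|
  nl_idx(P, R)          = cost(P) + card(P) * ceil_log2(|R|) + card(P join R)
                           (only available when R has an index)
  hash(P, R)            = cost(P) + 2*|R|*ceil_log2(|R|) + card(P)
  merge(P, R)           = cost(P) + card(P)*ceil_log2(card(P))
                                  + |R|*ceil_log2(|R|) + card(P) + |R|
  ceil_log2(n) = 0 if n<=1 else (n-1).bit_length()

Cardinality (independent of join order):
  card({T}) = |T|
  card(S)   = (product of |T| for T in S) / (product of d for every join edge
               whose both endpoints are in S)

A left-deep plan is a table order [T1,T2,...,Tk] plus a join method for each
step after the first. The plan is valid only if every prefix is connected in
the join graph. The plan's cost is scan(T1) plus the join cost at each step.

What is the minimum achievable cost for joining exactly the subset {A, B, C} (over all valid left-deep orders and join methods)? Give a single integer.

6400

Selinger DP over subsets of {A,B,C}:
  {B}: scan cost=120, card=120
  {C}: scan cost=200, card=200
  {A}: scan cost=80, card=80
  {BC}: card=12000; try (B,hash)→2080, (C,merge)→2880, (B,merge)→2960, (C,hash)→3440, (C,nl)→24120, (B,nl)→24200; best=2080 via (B,hash)
  {AC}: card=3200; try (A,hash)→1520, (C,merge)→2520, (A,merge)→2640, (C,hash)→3360, (C,nl)→16080, (A,nl)→16200; best=1520 via (A,hash)
  {ABC}: card=192000; try (B,hash)→6400, (A,hash)→15200, (B,merge)→44080, (A,merge)→182720, (B,nl)→385520, (A,nl)→962080; best=6400 via (B,hash)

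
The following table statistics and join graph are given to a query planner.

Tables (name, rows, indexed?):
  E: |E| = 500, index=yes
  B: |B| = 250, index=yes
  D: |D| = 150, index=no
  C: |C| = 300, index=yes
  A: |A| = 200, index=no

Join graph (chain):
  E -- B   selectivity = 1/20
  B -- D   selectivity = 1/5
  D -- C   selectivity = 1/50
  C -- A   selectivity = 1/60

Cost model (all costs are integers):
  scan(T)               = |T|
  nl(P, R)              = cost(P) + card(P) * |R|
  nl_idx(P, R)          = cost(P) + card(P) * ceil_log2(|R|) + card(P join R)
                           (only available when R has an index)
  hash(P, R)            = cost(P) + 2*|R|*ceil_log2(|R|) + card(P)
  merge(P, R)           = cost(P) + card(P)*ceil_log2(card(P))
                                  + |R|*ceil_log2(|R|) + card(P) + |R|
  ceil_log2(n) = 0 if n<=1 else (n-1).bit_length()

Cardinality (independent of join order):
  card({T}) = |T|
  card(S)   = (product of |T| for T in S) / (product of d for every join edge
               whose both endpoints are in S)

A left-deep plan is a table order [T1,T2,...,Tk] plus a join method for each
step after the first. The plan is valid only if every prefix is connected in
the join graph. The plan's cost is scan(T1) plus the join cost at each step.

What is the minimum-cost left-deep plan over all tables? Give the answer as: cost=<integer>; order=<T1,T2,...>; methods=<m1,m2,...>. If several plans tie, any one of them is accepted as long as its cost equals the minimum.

cost=172400; order=A,C,D,B,E; methods=nl_idx,hash,hash,hash

Selinger DP (subsets sized 1..n):
  {E}: scan cost=500, card=500
  {B}: scan cost=250, card=250
  {D}: scan cost=150, card=150
  {C}: scan cost=300, card=300
  {A}: scan cost=200, card=200
  {BE}: card=6250; try (B,hash)→5000, (E,merge)→7500, (B,merge)→7750, (E,nl_idx)→8750, (E,hash)→9500, (B,nl_idx)→10750 …(+2); best=5000 via (B,hash)
  {BD}: card=7500; try (D,hash)→2900, (B,merge)→3750, (D,merge)→3850, (B,hash)→4300, (B,nl_idx)→8850, (B,nl)→37650 …(+1); best=2900 via (D,hash)
  {CD}: card=900; try (C,nl_idx)→2400, (D,hash)→3000, (C,merge)→4500, (D,merge)→4650, (C,hash)→5700, (C,nl)→45150 …(+1); best=2400 via (C,nl_idx)
  {AC}: card=1000; try (C,nl_idx)→3000, (A,hash)→3800, (C,merge)→5000, (A,merge)→5100, (C,hash)→5800, (C,nl)→60200 …(+1); best=3000 via (C,nl_idx)
  {BDE}: card=187500; try (D,hash)→13650, (E,hash)→19400, (D,merge)→93850, (E,merge)→112900, (E,nl_idx)→257900, (D,nl)→942500 …(+1); best=13650 via (D,hash)
  {BCD}: card=45000; try (B,hash)→7300, (B,merge)→14550, (C,hash)→15800, (B,nl_idx)→54600, (C,merge)→110900, (C,nl_idx)→115400 …(+2); best=7300 via (B,hash)
  {ACD}: card=3000; try (D,hash)→6400, (A,hash)→6500, (A,merge)→14100, (D,merge)→15350, (D,nl)→153000, (A,nl)→182400; best=6400 via (D,hash)
  {BCDE}: card=1125000; try (E,hash)→61300, (C,hash)→206550, (E,merge)→777300, (E,nl_idx)→1537300, (C,nl_idx)→2826150, (C,merge)→3579150 …(+2); best=61300 via (E,hash)
  {ABCD}: card=150000; try (B,hash)→13400, (B,merge)→47650, (A,hash)→55500, (B,nl_idx)→180400, (B,nl)→756400, (A,merge)→774100 …(+1); best=13400 via (B,hash)
  {ABCDE}: card=3750000; try (E,hash)→172400, (A,hash)→1189500, (E,merge)→2868400, (E,nl_idx)→5113400, (A,merge)→24813100, (E,nl)→75013400 …(+1); best=172400 via (E,hash)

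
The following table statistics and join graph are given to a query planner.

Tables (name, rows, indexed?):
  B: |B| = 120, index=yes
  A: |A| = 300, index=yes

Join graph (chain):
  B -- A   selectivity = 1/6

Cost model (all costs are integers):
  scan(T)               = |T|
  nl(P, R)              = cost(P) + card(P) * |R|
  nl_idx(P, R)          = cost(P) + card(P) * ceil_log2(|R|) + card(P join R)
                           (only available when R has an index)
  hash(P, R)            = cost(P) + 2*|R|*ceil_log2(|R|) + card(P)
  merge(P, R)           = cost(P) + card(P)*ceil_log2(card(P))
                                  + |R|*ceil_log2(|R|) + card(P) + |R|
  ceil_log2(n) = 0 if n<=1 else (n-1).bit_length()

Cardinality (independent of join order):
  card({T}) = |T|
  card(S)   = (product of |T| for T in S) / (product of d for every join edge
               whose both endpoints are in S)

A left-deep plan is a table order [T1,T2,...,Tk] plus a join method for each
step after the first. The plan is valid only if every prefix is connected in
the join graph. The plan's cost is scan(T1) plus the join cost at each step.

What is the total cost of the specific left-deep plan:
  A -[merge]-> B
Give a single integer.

step 1: scan A: cost=300, card=300
step 2: join B via merge
    card(P join B) = 300*120/(6) = 6000
    cost = 300 + 300*9 + 120*7 + 300 + 120 = 4260

4260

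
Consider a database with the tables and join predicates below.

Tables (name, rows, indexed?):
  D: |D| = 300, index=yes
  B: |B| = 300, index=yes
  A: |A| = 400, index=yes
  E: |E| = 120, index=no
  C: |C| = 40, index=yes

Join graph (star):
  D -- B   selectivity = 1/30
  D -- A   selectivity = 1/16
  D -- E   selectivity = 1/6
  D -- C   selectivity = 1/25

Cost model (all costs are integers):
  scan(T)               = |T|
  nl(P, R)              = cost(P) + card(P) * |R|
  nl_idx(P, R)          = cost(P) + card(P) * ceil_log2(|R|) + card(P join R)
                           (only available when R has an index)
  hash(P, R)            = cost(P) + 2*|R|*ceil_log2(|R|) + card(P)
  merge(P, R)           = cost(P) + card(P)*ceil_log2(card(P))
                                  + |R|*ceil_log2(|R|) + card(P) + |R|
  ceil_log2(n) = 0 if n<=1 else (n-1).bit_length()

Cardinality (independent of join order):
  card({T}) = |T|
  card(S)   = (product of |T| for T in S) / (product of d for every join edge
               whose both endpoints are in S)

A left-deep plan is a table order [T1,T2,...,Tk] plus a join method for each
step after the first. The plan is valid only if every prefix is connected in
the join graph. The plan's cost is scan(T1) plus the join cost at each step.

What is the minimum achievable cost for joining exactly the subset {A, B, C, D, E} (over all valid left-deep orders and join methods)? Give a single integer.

Selinger DP over subsets of {A,B,C,D,E}:
  {D}: scan cost=300, card=300
  {B}: scan cost=300, card=300
  {A}: scan cost=400, card=400
  {E}: scan cost=120, card=120
  {C}: scan cost=40, card=40
  {BD}: card=3000; try (D,hash)→6000, (D,nl_idx)→6000, (B,hash)→6000, (B,nl_idx)→6000, (D,merge)→6300, (B,merge)→6300 …(+2); best=6000 via (D,hash)
  {AD}: card=7500; try (D,hash)→6200, (A,merge)→7300, (D,merge)→7400, (A,hash)→7800, (A,nl_idx)→10500, (D,nl_idx)→11500 …(+2); best=6200 via (D,hash)
  {DE}: card=6000; try (E,hash)→2280, (D,merge)→4080, (E,merge)→4260, (D,hash)→5640, (D,nl_idx)→7200, (D,nl)→36120 …(+1); best=2280 via (E,hash)
  {CD}: card=480; try (D,nl_idx)→880, (C,hash)→1080, (C,nl_idx)→2580, (D,merge)→3320, (C,merge)→3580, (D,hash)→5480 …(+2); best=880 via (D,nl_idx)
  {ABD}: card=75000; try (A,hash)→16200, (B,hash)→19100, (A,merge)→49000, (A,nl_idx)→108000, (B,merge)→114200, (B,nl_idx)→148700 …(+2); best=16200 via (A,hash)
  {BDE}: card=60000; try (E,hash)→10680, (B,hash)→13680, (E,merge)→45960, (B,merge)→89280, (B,nl_idx)→116280, (E,nl)→366000 …(+1); best=10680 via (E,hash)
  {BCD}: card=4800; try (B,hash)→6760, (B,merge)→8680, (C,hash)→9480, (B,nl_idx)→10000, (C,nl_idx)→28800, (C,merge)→45280 …(+2); best=6760 via (B,hash)
  {ADE}: card=150000; try (E,hash)→15380, (A,hash)→15480, (A,merge)→90280, (E,merge)→112160, (A,nl_idx)→206280, (E,nl)→906200 …(+1); best=15380 via (E,hash)
  {ACD}: card=12000; try (A,hash)→8560, (A,merge)→9680, (C,hash)→14180, (A,nl_idx)→17200, (C,nl_idx)→63200, (C,merge)→111480 …(+2); best=8560 via (A,hash)
  {CDE}: card=9600; try (E,hash)→3040, (E,merge)→6640, (C,hash)→8760, (C,nl_idx)→47880, (E,nl)→58480, (C,merge)→86560 …(+1); best=3040 via (E,hash)
  {ABDE}: card=1500000; try (A,hash)→77880, (E,hash)→92880, (B,hash)→170780, (A,merge)→1034680, (E,merge)→1367160, (A,nl_idx)→2050680 …(+5); best=77880 via (A,hash)
  {ABCD}: card=120000; try (A,hash)→18760, (B,hash)→25960, (A,merge)→77960, (C,hash)→91680, (A,nl_idx)→169960, (B,merge)→191560 …(+6); best=18760 via (A,hash)
  {BCDE}: card=96000; try (E,hash)→13240, (B,hash)→18040, (C,hash)→71160, (E,merge)→74920, (B,merge)→150040, (B,nl_idx)→185440 …(+5); best=13240 via (E,hash)
  {ACDE}: card=240000; try (A,hash)→19840, (E,hash)→22240, (A,merge)→151040, (C,hash)→165860, (E,merge)→189520, (A,nl_idx)→329440 …(+5); best=19840 via (A,hash)
  {ABCDE}: card=2400000; try (A,hash)→116440, (E,hash)→140440, (B,hash)→265240, (C,hash)→1578360, (A,merge)→1745240, (E,merge)→2179720 …(+9); best=116440 via (A,hash)

116440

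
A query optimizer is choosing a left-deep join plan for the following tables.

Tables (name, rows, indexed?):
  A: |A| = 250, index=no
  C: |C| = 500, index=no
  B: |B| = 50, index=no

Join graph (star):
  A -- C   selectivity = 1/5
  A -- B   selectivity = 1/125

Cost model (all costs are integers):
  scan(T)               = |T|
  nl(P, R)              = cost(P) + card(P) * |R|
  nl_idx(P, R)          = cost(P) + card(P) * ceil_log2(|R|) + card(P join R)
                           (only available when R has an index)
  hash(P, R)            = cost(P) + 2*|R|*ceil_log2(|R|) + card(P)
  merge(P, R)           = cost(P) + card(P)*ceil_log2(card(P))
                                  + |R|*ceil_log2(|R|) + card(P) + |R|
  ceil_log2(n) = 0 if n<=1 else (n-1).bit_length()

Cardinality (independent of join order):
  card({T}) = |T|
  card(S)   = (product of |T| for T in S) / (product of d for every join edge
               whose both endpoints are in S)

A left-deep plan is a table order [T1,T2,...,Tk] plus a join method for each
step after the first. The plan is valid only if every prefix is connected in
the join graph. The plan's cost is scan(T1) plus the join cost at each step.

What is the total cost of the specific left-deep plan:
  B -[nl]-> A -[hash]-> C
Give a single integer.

step 1: scan B: cost=50, card=50
step 2: join A via nl
    card(P join A) = 50*250/(125) = 100
    cost = 50 + 50*250 = 12550
step 3: join C via hash
    card(P join C) = 100*500/(5) = 10000
    cost = 12550 + 2*500*9 + 100 = 21650

21650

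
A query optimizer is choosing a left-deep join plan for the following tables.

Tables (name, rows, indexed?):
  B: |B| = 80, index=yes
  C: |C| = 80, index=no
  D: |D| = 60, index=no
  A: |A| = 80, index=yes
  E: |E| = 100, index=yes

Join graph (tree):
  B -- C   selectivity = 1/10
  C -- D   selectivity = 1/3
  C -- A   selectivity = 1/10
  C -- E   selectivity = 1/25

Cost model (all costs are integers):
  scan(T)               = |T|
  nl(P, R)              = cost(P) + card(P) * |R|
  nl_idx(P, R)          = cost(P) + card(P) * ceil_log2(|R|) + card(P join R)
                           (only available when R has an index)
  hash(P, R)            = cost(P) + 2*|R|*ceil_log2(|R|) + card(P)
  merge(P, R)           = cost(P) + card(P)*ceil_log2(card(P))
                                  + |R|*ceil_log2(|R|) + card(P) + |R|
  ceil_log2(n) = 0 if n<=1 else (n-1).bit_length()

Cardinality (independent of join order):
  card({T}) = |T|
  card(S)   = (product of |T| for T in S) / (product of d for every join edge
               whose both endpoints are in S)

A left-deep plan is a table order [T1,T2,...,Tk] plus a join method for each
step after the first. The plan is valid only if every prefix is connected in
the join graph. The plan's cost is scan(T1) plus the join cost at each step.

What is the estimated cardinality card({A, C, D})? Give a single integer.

Tables in S: A(80), C(80), D(60)
Edges inside S: C-D(d=3), C-A(d=10)
numerator = 80 * 80 * 60 = 384000
denominator = 3 * 10 = 30
card(S) = 384000 / 30 = 12800

12800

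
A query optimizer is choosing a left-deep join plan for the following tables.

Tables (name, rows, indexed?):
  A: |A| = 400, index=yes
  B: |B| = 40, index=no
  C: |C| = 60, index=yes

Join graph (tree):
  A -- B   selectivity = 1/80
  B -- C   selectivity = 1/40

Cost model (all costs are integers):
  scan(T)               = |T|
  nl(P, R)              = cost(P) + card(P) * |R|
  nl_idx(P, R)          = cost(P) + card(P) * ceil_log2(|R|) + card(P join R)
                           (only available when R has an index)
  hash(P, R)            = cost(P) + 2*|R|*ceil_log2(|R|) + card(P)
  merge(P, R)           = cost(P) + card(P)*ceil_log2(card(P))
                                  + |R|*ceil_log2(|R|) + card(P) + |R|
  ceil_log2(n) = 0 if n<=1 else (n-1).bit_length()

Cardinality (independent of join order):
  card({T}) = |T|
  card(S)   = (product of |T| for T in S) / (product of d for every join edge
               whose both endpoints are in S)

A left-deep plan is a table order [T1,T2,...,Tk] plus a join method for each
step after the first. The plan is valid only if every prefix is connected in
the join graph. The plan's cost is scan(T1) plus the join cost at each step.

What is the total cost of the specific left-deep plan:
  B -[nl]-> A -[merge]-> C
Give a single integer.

18260

step 1: scan B: cost=40, card=40
step 2: join A via nl
    card(P join A) = 40*400/(80) = 200
    cost = 40 + 40*400 = 16040
step 3: join C via merge
    card(P join C) = 200*60/(40) = 300
    cost = 16040 + 200*8 + 60*6 + 200 + 60 = 18260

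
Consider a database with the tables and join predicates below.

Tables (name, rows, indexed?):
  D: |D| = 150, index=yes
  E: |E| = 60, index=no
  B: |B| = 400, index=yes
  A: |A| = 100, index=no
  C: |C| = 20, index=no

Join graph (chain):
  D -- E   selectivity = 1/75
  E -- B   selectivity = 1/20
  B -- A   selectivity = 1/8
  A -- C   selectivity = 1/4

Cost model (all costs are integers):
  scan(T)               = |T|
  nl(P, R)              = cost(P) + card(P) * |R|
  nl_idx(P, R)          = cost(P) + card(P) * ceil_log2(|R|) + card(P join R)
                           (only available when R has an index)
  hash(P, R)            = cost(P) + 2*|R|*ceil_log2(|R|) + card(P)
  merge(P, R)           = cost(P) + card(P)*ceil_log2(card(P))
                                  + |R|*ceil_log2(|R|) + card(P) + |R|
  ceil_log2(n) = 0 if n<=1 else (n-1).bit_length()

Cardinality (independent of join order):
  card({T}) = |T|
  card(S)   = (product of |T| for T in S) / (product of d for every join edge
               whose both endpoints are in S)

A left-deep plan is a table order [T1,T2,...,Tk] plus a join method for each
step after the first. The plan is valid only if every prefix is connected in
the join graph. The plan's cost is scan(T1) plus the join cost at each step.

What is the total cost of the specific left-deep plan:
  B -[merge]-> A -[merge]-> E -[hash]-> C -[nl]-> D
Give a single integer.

11340820

step 1: scan B: cost=400, card=400
step 2: join A via merge
    card(P join A) = 400*100/(8) = 5000
    cost = 400 + 400*9 + 100*7 + 400 + 100 = 5200
step 3: join E via merge
    card(P join E) = 5000*60/(20) = 15000
    cost = 5200 + 5000*13 + 60*6 + 5000 + 60 = 75620
step 4: join C via hash
    card(P join C) = 15000*20/(4) = 75000
    cost = 75620 + 2*20*5 + 15000 = 90820
step 5: join D via nl
    card(P join D) = 75000*150/(75) = 150000
    cost = 90820 + 75000*150 = 11340820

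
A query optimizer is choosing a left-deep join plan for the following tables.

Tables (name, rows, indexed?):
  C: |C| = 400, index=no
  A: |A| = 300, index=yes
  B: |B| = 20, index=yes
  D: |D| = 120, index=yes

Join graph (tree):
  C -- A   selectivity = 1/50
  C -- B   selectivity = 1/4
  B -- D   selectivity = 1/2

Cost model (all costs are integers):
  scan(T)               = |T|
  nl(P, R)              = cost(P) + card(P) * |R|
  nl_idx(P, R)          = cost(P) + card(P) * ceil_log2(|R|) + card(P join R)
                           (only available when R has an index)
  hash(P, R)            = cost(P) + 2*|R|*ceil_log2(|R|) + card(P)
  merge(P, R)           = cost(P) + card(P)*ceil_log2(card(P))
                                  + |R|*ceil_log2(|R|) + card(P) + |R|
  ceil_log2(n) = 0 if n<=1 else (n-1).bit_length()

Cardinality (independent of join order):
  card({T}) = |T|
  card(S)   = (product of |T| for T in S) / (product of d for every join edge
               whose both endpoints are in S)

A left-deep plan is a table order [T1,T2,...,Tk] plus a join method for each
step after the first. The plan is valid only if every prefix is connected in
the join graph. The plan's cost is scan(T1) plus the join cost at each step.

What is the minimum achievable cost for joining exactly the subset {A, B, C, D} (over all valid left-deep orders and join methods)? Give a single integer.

Selinger DP over subsets of {A,B,C,D}:
  {C}: scan cost=400, card=400
  {A}: scan cost=300, card=300
  {B}: scan cost=20, card=20
  {D}: scan cost=120, card=120
  {AC}: card=2400; try (A,hash)→6200, (A,nl_idx)→6400, (C,merge)→7300, (A,merge)→7400, (C,hash)→7800, (C,nl)→120300 …(+1); best=6200 via (A,hash)
  {BC}: card=2000; try (B,hash)→1000, (C,merge)→4140, (B,nl_idx)→4400, (B,merge)→4520, (C,hash)→7240, (C,nl)→8020 …(+1); best=1000 via (B,hash)
  {BD}: card=1200; try (B,hash)→440, (D,merge)→1100, (B,merge)→1200, (D,nl_idx)→1360, (D,hash)→1720, (B,nl_idx)→1920 …(+2); best=440 via (B,hash)
  {ABC}: card=12000; try (A,hash)→8400, (B,hash)→8800, (A,merge)→28000, (B,nl_idx)→30200, (A,nl_idx)→31000, (B,merge)→37520 …(+2); best=8400 via (A,hash)
  {BCD}: card=120000; try (D,hash)→4680, (C,hash)→8840, (C,merge)→18840, (D,merge)→25960, (D,nl_idx)→135000, (D,nl)→241000 …(+1); best=4680 via (D,hash)
  {ABCD}: card=720000; try (D,hash)→22080, (A,hash)→130080, (D,merge)→189360, (D,nl_idx)→812400, (D,nl)→1448400, (A,nl_idx)→1804680 …(+2); best=22080 via (D,hash)

22080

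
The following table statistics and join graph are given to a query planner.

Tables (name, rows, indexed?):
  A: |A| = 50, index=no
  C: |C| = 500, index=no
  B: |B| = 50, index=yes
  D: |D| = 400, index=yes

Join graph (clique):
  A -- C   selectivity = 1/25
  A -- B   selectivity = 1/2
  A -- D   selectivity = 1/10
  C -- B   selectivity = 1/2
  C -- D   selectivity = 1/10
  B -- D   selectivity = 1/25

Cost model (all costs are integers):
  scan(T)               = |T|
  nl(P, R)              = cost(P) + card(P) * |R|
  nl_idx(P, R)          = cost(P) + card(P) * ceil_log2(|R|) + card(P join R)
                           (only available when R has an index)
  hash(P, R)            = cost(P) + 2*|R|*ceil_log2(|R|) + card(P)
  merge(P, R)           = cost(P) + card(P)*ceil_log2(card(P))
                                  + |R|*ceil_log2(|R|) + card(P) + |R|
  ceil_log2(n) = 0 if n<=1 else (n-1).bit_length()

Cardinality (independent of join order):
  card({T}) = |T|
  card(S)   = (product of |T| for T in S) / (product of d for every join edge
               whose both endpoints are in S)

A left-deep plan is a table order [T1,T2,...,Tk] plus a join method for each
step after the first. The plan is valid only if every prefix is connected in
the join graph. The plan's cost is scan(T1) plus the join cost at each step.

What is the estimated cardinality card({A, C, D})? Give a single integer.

Tables in S: A(50), C(500), D(400)
Edges inside S: A-C(d=25), A-D(d=10), C-D(d=10)
numerator = 50 * 500 * 400 = 10000000
denominator = 25 * 10 * 10 = 2500
card(S) = 10000000 / 2500 = 4000

4000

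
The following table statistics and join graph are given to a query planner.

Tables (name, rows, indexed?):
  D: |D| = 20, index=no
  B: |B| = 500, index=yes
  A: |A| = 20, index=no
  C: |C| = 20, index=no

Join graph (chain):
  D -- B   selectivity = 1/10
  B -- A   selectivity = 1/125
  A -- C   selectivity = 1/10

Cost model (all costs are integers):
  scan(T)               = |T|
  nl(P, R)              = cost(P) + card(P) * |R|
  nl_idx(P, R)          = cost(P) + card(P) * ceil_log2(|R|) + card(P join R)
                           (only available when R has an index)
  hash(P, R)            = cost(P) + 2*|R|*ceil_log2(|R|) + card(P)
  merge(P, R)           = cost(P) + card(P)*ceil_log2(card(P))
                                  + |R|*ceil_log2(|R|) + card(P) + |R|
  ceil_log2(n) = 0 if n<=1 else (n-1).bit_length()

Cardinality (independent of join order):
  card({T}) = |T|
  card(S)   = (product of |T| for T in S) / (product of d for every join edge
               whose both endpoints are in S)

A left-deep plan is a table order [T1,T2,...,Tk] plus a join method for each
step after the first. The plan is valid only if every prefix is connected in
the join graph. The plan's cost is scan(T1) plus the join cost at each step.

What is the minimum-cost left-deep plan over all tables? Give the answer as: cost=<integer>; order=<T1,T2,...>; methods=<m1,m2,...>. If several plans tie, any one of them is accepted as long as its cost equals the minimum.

Selinger DP (subsets sized 1..n):
  {D}: scan cost=20, card=20
  {B}: scan cost=500, card=500
  {A}: scan cost=20, card=20
  {C}: scan cost=20, card=20
  {BD}: card=1000; try (D,hash)→1200, (B,nl_idx)→1200, (B,merge)→5140, (D,merge)→5620, (B,hash)→9040, (B,nl)→10020 …(+1); best=1200 via (D,hash)
  {AB}: card=80; try (B,nl_idx)→280, (A,hash)→1200, (B,merge)→5140, (A,merge)→5620, (B,hash)→9040, (B,nl)→10020 …(+1); best=280 via (B,nl_idx)
  {AC}: card=40; try (C,hash)→240, (A,hash)→240, (C,merge)→260, (A,merge)→260, (C,nl)→420, (A,nl)→420; best=240 via (C,hash)
  {ABD}: card=160; try (D,hash)→560, (D,merge)→1040, (D,nl)→1880, (A,hash)→2400, (A,merge)→12320, (A,nl)→21200; best=560 via (D,hash)
  {ABC}: card=160; try (C,hash)→560, (B,nl_idx)→760, (C,merge)→1040, (C,nl)→1880, (B,merge)→5520, (B,hash)→9280 …(+1); best=560 via (C,hash)
  {ABCD}: card=320; try (D,hash)→920, (C,hash)→920, (D,merge)→2120, (C,merge)→2120, (D,nl)→3760, (C,nl)→3760; best=920 via (D,hash)

cost=920; order=A,B,C,D; methods=nl_idx,hash,hash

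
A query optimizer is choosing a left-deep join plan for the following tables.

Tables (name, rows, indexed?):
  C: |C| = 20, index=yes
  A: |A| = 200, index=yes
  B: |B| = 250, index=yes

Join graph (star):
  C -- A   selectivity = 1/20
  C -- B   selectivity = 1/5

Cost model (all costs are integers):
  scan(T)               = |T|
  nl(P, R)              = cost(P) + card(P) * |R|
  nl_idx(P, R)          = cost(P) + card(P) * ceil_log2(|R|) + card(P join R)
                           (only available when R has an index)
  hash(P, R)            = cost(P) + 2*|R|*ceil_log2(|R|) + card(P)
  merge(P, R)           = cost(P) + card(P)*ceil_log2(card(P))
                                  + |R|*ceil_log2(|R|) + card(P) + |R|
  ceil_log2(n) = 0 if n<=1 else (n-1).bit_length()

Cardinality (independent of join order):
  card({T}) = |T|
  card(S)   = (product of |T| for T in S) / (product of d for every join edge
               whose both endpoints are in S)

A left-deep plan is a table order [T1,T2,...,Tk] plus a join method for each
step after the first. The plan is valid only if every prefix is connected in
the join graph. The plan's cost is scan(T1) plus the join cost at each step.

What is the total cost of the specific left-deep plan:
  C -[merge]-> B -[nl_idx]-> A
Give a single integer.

step 1: scan C: cost=20, card=20
step 2: join B via merge
    card(P join B) = 20*250/(5) = 1000
    cost = 20 + 20*5 + 250*8 + 20 + 250 = 2390
step 3: join A via nl_idx
    card(P join A) = 1000*200/(20) = 10000
    cost = 2390 + 1000*8 + 10000 = 20390

20390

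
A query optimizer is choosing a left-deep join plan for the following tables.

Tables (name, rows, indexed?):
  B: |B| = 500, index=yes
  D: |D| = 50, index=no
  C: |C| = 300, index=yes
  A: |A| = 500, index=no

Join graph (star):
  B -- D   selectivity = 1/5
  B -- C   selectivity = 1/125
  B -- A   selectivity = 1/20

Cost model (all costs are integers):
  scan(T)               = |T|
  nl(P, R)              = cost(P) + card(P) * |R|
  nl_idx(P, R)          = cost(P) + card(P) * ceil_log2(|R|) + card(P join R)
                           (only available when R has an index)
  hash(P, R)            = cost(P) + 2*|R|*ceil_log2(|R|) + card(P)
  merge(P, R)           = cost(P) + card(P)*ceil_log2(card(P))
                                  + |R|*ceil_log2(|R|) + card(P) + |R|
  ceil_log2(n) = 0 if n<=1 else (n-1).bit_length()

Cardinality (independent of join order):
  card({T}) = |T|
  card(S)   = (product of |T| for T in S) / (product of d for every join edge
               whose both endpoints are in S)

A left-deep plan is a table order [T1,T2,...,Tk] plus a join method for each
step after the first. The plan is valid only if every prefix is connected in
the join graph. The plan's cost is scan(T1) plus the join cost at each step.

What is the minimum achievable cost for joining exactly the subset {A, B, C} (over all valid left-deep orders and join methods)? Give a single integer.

14400

Selinger DP over subsets of {A,B,C}:
  {B}: scan cost=500, card=500
  {C}: scan cost=300, card=300
  {A}: scan cost=500, card=500
  {BC}: card=1200; try (B,nl_idx)→4200, (C,nl_idx)→6200, (C,hash)→6400, (B,merge)→8300, (C,merge)→8500, (B,hash)→9600 …(+2); best=4200 via (B,nl_idx)
  {AB}: card=12500; try (B,hash)→10000, (A,hash)→10000, (B,merge)→10500, (A,merge)→10500, (B,nl_idx)→17500, (B,nl)→250500 …(+1); best=10000 via (B,hash)
  {ABC}: card=30000; try (A,hash)→14400, (A,merge)→23600, (C,hash)→27900, (C,nl_idx)→152500, (C,merge)→200500, (A,nl)→604200 …(+1); best=14400 via (A,hash)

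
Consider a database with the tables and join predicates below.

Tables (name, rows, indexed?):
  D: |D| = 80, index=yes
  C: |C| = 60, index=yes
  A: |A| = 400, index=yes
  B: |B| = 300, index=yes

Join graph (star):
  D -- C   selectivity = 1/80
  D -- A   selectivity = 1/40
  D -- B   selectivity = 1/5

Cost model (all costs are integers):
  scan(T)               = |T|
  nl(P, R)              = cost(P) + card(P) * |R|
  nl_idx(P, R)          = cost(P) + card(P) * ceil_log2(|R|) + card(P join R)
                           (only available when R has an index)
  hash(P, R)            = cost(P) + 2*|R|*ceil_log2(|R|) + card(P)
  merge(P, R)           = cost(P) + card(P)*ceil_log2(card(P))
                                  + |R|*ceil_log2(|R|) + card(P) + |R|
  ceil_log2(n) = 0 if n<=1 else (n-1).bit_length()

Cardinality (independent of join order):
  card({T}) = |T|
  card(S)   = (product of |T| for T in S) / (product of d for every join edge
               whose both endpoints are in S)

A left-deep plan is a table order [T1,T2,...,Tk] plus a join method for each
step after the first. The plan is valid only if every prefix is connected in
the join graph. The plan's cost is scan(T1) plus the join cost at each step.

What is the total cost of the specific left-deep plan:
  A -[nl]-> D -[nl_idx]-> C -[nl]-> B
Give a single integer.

217800

step 1: scan A: cost=400, card=400
step 2: join D via nl
    card(P join D) = 400*80/(40) = 800
    cost = 400 + 400*80 = 32400
step 3: join C via nl_idx
    card(P join C) = 800*60/(80) = 600
    cost = 32400 + 800*6 + 600 = 37800
step 4: join B via nl
    card(P join B) = 600*300/(5) = 36000
    cost = 37800 + 600*300 = 217800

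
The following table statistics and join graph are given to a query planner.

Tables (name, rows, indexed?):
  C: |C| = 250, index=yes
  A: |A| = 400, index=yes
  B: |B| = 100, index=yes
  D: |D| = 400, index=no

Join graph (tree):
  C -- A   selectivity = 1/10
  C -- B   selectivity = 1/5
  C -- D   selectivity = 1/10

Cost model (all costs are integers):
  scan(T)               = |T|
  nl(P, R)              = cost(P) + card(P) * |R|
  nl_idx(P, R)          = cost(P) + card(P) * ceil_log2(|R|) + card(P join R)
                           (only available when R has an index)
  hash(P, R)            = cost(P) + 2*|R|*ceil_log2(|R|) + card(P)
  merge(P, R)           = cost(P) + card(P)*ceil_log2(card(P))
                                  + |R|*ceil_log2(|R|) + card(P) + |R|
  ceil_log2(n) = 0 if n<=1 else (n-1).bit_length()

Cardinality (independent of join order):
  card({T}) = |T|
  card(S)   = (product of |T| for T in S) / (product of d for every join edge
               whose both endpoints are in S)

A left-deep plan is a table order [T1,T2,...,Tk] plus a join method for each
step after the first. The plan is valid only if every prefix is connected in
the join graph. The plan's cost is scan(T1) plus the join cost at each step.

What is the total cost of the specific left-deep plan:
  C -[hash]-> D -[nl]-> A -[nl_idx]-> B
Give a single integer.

14807700

step 1: scan C: cost=250, card=250
step 2: join D via hash
    card(P join D) = 250*400/(10) = 10000
    cost = 250 + 2*400*9 + 250 = 7700
step 3: join A via nl
    card(P join A) = 10000*400/(10) = 400000
    cost = 7700 + 10000*400 = 4007700
step 4: join B via nl_idx
    card(P join B) = 400000*100/(5) = 8000000
    cost = 4007700 + 400000*7 + 8000000 = 14807700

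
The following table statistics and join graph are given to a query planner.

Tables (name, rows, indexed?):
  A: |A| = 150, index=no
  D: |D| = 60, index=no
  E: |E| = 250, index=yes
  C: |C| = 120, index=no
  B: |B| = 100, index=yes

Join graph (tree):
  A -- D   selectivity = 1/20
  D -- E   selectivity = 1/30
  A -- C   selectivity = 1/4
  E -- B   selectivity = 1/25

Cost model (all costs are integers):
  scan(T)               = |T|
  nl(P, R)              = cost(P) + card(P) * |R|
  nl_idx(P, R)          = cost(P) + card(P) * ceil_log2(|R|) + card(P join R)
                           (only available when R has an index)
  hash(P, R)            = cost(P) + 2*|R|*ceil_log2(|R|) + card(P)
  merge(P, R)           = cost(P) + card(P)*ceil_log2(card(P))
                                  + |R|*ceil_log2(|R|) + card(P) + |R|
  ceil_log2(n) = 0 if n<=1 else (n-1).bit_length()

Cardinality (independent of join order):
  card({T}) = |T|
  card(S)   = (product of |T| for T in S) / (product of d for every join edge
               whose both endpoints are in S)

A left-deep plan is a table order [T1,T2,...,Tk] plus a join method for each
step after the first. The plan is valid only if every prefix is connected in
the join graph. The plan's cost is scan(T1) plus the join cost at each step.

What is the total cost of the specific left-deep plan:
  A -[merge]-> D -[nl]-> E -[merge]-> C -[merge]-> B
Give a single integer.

step 1: scan A: cost=150, card=150
step 2: join D via merge
    card(P join D) = 150*60/(20) = 450
    cost = 150 + 150*8 + 60*6 + 150 + 60 = 1920
step 3: join E via nl
    card(P join E) = 450*250/(30) = 3750
    cost = 1920 + 450*250 = 114420
step 4: join C via merge
    card(P join C) = 3750*120/(4) = 112500
    cost = 114420 + 3750*12 + 120*7 + 3750 + 120 = 164130
step 5: join B via merge
    card(P join B) = 112500*100/(25) = 450000
    cost = 164130 + 112500*17 + 100*7 + 112500 + 100 = 2189930

2189930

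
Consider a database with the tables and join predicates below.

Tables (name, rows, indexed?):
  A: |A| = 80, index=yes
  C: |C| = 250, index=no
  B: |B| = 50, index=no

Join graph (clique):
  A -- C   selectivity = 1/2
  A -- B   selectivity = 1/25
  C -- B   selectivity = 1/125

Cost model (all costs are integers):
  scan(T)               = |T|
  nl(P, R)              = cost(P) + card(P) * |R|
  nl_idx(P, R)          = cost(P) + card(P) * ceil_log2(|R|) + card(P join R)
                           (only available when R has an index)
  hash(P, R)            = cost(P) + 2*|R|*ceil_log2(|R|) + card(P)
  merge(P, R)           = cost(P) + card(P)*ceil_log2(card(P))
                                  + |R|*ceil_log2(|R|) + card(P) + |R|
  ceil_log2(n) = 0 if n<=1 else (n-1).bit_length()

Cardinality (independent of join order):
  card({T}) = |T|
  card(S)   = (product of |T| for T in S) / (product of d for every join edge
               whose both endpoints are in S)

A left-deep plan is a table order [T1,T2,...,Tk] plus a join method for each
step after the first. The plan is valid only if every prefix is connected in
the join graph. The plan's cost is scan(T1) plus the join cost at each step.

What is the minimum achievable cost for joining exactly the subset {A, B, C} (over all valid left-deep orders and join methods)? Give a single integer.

1960

Selinger DP over subsets of {A,B,C}:
  {A}: scan cost=80, card=80
  {C}: scan cost=250, card=250
  {B}: scan cost=50, card=50
  {AC}: card=10000; try (A,hash)→1620, (C,merge)→2970, (A,merge)→3140, (C,hash)→4160, (A,nl_idx)→12000, (C,nl)→20080 …(+1); best=1620 via (A,hash)
  {AB}: card=160; try (A,nl_idx)→560, (B,hash)→760, (A,merge)→1040, (B,merge)→1070, (A,hash)→1220, (A,nl)→4050 …(+1); best=560 via (A,nl_idx)
  {BC}: card=100; try (B,hash)→1100, (C,merge)→2650, (B,merge)→2850, (C,hash)→4100, (C,nl)→12550, (B,nl)→12750; best=1100 via (B,hash)
  {ABC}: card=160; try (A,nl_idx)→1960, (A,hash)→2320, (A,merge)→2540, (C,merge)→4250, (C,hash)→4720, (A,nl)→9100 …(+4); best=1960 via (A,nl_idx)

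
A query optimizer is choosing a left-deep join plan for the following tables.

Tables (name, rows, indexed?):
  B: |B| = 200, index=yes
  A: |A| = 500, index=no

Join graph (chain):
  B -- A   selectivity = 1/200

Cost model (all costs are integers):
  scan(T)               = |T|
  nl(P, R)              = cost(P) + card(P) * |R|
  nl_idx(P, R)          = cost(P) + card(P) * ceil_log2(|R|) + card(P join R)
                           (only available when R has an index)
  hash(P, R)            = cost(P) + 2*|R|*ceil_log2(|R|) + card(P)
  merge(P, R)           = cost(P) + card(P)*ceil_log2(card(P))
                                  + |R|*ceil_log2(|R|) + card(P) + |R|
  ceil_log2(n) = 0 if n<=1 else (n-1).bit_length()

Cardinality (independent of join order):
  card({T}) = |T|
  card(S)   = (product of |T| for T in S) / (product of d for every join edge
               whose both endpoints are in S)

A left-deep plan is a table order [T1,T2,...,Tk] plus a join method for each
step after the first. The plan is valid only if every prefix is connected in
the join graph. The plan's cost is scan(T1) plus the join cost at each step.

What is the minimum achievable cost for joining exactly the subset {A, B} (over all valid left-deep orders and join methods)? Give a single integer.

Selinger DP over subsets of {A,B}:
  {B}: scan cost=200, card=200
  {A}: scan cost=500, card=500
  {AB}: card=500; try (B,hash)→4200, (B,nl_idx)→5000, (A,merge)→7000, (B,merge)→7300, (A,hash)→9400, (A,nl)→100200 …(+1); best=4200 via (B,hash)

4200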